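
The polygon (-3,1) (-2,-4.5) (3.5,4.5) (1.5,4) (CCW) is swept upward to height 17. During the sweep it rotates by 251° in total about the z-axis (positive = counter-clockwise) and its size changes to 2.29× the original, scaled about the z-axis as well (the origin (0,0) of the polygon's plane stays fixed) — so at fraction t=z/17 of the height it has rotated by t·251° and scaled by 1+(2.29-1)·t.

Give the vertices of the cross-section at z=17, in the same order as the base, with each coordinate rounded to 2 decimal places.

Cross-section at z=17: (4.40,5.75) (-8.25,7.69) (7.13,-10.93) (7.54,-6.23)

t = z/height = 17/17 = 1
s = 1 + (scale-1)·z/height = 1 + (2.29-1)·17/17 = 2.290000
θ = twist·z/height = 251°·17/17 = 251.0000° = 4.380776 rad
cos θ = -0.325568, sin θ = -0.945519 (intermediates below are computed at full precision and shown rounded to 5 d.p.)
v1: (-3,1) → rotate → (1.92222,2.51099) → ×s → (4.40189,5.75016) → (4.40,5.75)
v2: (-2,-4.5) → rotate → (-3.60370,3.35609) → ×s → (-8.25247,7.68545) → (-8.25,7.69)
v3: (3.5,4.5) → rotate → (3.11535,-4.77437) → ×s → (7.13414,-10.93331) → (7.13,-10.93)
v4: (1.5,4) → rotate → (3.29372,-2.72055) → ×s → (7.54262,-6.23006) → (7.54,-6.23)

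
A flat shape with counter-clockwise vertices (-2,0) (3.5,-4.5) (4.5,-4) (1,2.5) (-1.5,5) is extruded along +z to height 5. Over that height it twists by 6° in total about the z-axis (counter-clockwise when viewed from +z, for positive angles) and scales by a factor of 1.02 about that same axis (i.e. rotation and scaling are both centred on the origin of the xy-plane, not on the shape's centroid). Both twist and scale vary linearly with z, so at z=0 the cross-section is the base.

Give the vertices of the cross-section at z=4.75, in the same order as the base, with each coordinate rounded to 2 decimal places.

t = z/height = 4.75/5 = 0.95
s = 1 + (scale-1)·z/height = 1 + (1.02-1)·4.75/5 = 1.019000
θ = twist·z/height = 6°·4.75/5 = 5.7000° = 0.099484 rad
cos θ = 0.995056, sin θ = 0.099320 (intermediates below are computed at full precision and shown rounded to 5 d.p.)
v1: (-2,0) → rotate → (-1.99011,-0.19864) → ×s → (-2.02792,-0.20241) → (-2.03,-0.20)
v2: (3.5,-4.5) → rotate → (3.92963,-4.13013) → ×s → (4.00430,-4.20860) → (4.00,-4.21)
v3: (4.5,-4) → rotate → (4.87503,-3.53328) → ×s → (4.96765,-3.60042) → (4.97,-3.60)
v4: (1,2.5) → rotate → (0.74676,2.58696) → ×s → (0.76094,2.63611) → (0.76,2.64)
v5: (-1.5,5) → rotate → (-1.98918,4.82630) → ×s → (-2.02698,4.91800) → (-2.03,4.92)

Cross-section at z=4.75: (-2.03,-0.20) (4.00,-4.21) (4.97,-3.60) (0.76,2.64) (-2.03,4.92)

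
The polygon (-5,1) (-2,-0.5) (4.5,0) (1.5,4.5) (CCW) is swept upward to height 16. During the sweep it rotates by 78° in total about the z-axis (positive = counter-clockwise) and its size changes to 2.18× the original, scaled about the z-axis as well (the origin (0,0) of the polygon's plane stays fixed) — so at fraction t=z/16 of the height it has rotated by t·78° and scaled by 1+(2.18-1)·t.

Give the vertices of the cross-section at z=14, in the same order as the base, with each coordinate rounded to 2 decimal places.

t = z/height = 14/16 = 0.875
s = 1 + (scale-1)·z/height = 1 + (2.18-1)·14/16 = 2.032500
θ = twist·z/height = 78°·14/16 = 68.2500° = 1.191187 rad
cos θ = 0.370557, sin θ = 0.928810 (intermediates below are computed at full precision and shown rounded to 5 d.p.)
v1: (-5,1) → rotate → (-2.78160,-4.27349) → ×s → (-5.65360,-8.68587) → (-5.65,-8.69)
v2: (-2,-0.5) → rotate → (-0.27671,-2.04290) → ×s → (-0.56241,-4.15219) → (-0.56,-4.15)
v3: (4.5,0) → rotate → (1.66751,4.17964) → ×s → (3.38921,8.49512) → (3.39,8.50)
v4: (1.5,4.5) → rotate → (-3.62381,3.06072) → ×s → (-7.36539,6.22092) → (-7.37,6.22)

Cross-section at z=14: (-5.65,-8.69) (-0.56,-4.15) (3.39,8.50) (-7.37,6.22)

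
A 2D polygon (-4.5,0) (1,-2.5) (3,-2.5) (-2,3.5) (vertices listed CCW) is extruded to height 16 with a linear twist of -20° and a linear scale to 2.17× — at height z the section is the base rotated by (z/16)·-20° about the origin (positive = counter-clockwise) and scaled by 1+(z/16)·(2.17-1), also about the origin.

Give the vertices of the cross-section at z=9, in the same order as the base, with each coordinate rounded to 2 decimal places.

t = z/height = 9/16 = 0.5625
s = 1 + (scale-1)·z/height = 1 + (2.17-1)·9/16 = 1.658125
θ = twist·z/height = -20°·9/16 = -11.2500° = -0.196350 rad
cos θ = 0.980785, sin θ = -0.195090 (intermediates below are computed at full precision and shown rounded to 5 d.p.)
v1: (-4.5,0) → rotate → (-4.41353,0.87791) → ×s → (-7.31819,1.45568) → (-7.32,1.46)
v2: (1,-2.5) → rotate → (0.49306,-2.64705) → ×s → (0.81755,-4.38915) → (0.82,-4.39)
v3: (3,-2.5) → rotate → (2.45463,-3.03723) → ×s → (4.07008,-5.03611) → (4.07,-5.04)
v4: (-2,3.5) → rotate → (-1.27875,3.82293) → ×s → (-2.12033,6.33889) → (-2.12,6.34)

Cross-section at z=9: (-7.32,1.46) (0.82,-4.39) (4.07,-5.04) (-2.12,6.34)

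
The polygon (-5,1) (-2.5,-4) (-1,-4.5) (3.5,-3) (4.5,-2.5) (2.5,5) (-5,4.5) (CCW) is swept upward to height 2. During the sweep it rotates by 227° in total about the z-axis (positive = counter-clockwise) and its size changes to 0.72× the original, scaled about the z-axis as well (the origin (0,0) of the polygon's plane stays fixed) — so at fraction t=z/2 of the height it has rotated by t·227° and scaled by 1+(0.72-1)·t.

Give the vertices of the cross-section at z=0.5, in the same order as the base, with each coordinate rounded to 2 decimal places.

t = z/height = 0.5/2 = 0.25
s = 1 + (scale-1)·z/height = 1 + (0.72-1)·0.5/2 = 0.930000
θ = twist·z/height = 227°·0.5/2 = 56.7500° = 0.990474 rad
cos θ = 0.548293, sin θ = 0.836286 (intermediates below are computed at full precision and shown rounded to 5 d.p.)
v1: (-5,1) → rotate → (-3.57775,-3.63314) → ×s → (-3.32731,-3.37882) → (-3.33,-3.38)
v2: (-2.5,-4) → rotate → (1.97441,-4.28389) → ×s → (1.83620,-3.98402) → (1.84,-3.98)
v3: (-1,-4.5) → rotate → (3.21499,-3.30361) → ×s → (2.98994,-3.07235) → (2.99,-3.07)
v4: (3.5,-3) → rotate → (4.42788,1.28212) → ×s → (4.11793,1.19237) → (4.12,1.19)
v5: (4.5,-2.5) → rotate → (4.55803,2.39255) → ×s → (4.23897,2.22508) → (4.24,2.23)
v6: (2.5,5) → rotate → (-2.81070,4.83218) → ×s → (-2.61395,4.49393) → (-2.61,4.49)
v7: (-5,4.5) → rotate → (-6.50475,-1.71411) → ×s → (-6.04942,-1.59412) → (-6.05,-1.59)

Cross-section at z=0.5: (-3.33,-3.38) (1.84,-3.98) (2.99,-3.07) (4.12,1.19) (4.24,2.23) (-2.61,4.49) (-6.05,-1.59)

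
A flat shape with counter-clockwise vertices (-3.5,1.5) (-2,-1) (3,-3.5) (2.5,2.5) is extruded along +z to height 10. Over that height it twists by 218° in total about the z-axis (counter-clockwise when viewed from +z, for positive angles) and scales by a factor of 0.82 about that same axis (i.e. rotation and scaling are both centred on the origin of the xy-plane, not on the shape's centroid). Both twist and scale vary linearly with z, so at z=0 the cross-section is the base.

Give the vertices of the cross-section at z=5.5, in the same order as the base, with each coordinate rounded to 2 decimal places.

Cross-section at z=5.5: (0.40,-3.41) (1.68,-1.11) (1.39,3.92) (-3.08,0.83)

t = z/height = 5.5/10 = 0.55
s = 1 + (scale-1)·z/height = 1 + (0.82-1)·5.5/10 = 0.901000
θ = twist·z/height = 218°·5.5/10 = 119.9000° = 2.092650 rad
cos θ = -0.498488, sin θ = 0.866897 (intermediates below are computed at full precision and shown rounded to 5 d.p.)
v1: (-3.5,1.5) → rotate → (0.44436,-3.78187) → ×s → (0.40037,-3.40747) → (0.40,-3.41)
v2: (-2,-1) → rotate → (1.86387,-1.23531) → ×s → (1.67935,-1.11301) → (1.68,-1.11)
v3: (3,-3.5) → rotate → (1.53868,4.34540) → ×s → (1.38635,3.91520) → (1.39,3.92)
v4: (2.5,2.5) → rotate → (-3.41346,0.92102) → ×s → (-3.07553,0.82984) → (-3.08,0.83)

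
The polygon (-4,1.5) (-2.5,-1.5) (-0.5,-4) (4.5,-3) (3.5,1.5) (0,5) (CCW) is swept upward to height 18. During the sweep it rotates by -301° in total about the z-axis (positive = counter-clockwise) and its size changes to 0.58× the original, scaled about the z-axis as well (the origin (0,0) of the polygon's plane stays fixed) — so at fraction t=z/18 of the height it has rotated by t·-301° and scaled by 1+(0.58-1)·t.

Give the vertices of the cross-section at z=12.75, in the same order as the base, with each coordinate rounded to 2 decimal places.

Cross-section at z=12.75: (1.77,-2.42) (2.05,-0.08) (1.83,2.16) (-1.49,3.49) (-2.63,0.46) (-1.92,-2.94)

t = z/height = 12.75/18 = 0.708333
s = 1 + (scale-1)·z/height = 1 + (0.58-1)·12.75/18 = 0.702500
θ = twist·z/height = -301°·12.75/18 = -213.2083° = -3.721187 rad
cos θ = -0.836685, sin θ = 0.547685 (intermediates below are computed at full precision and shown rounded to 5 d.p.)
v1: (-4,1.5) → rotate → (2.52521,-3.44577) → ×s → (1.77396,-2.42065) → (1.77,-2.42)
v2: (-2.5,-1.5) → rotate → (2.91324,-0.11419) → ×s → (2.04655,-0.08022) → (2.05,-0.08)
v3: (-0.5,-4) → rotate → (2.60908,3.07290) → ×s → (1.83288,2.15871) → (1.83,2.16)
v4: (4.5,-3) → rotate → (-2.12203,4.97464) → ×s → (-1.49072,3.49468) → (-1.49,3.49)
v5: (3.5,1.5) → rotate → (-3.74992,0.66187) → ×s → (-2.63432,0.46496) → (-2.63,0.46)
v6: (0,5) → rotate → (-2.73842,-4.18342) → ×s → (-1.92374,-2.93885) → (-1.92,-2.94)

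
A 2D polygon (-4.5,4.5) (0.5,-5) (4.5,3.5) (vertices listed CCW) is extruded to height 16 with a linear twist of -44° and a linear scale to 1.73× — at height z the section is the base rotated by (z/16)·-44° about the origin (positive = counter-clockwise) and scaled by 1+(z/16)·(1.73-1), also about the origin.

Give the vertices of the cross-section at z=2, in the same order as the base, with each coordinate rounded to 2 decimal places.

t = z/height = 2/16 = 0.125
s = 1 + (scale-1)·z/height = 1 + (1.73-1)·2/16 = 1.091250
θ = twist·z/height = -44°·2/16 = -5.5000° = -0.095993 rad
cos θ = 0.995396, sin θ = -0.095846 (intermediates below are computed at full precision and shown rounded to 5 d.p.)
v1: (-4.5,4.5) → rotate → (-4.04798,4.91059) → ×s → (-4.41735,5.35868) → (-4.42,5.36)
v2: (0.5,-5) → rotate → (0.01847,-5.02490) → ×s → (0.02015,-5.48343) → (0.02,-5.48)
v3: (4.5,3.5) → rotate → (4.81474,3.05258) → ×s → (5.25409,3.33113) → (5.25,3.33)

Cross-section at z=2: (-4.42,5.36) (0.02,-5.48) (5.25,3.33)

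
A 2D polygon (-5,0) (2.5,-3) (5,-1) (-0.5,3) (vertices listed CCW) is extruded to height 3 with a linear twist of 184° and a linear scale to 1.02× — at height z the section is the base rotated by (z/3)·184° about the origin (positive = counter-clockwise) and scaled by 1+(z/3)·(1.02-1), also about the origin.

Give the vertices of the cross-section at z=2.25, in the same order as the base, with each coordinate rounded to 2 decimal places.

t = z/height = 2.25/3 = 0.75
s = 1 + (scale-1)·z/height = 1 + (1.02-1)·2.25/3 = 1.015000
θ = twist·z/height = 184°·2.25/3 = 138.0000° = 2.408554 rad
cos θ = -0.743145, sin θ = 0.669131 (intermediates below are computed at full precision and shown rounded to 5 d.p.)
v1: (-5,0) → rotate → (3.71572,-3.34565) → ×s → (3.77146,-3.39584) → (3.77,-3.40)
v2: (2.5,-3) → rotate → (0.14953,3.90226) → ×s → (0.15177,3.96079) → (0.15,3.96)
v3: (5,-1) → rotate → (-3.04659,4.08880) → ×s → (-3.09229,4.15013) → (-3.09,4.15)
v4: (-0.5,3) → rotate → (-1.63582,-2.56400) → ×s → (-1.66036,-2.60246) → (-1.66,-2.60)

Cross-section at z=2.25: (3.77,-3.40) (0.15,3.96) (-3.09,4.15) (-1.66,-2.60)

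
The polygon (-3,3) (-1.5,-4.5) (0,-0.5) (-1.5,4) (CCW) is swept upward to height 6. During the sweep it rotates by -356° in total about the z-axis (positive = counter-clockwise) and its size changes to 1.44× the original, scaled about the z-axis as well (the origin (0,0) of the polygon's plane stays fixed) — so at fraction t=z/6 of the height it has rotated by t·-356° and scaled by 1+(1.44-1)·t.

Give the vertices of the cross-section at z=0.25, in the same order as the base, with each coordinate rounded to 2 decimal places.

t = z/height = 0.25/6 = 0.0416667
s = 1 + (scale-1)·z/height = 1 + (1.44-1)·0.25/6 = 1.018333
θ = twist·z/height = -356°·0.25/6 = -14.8333° = -0.258891 rad
cos θ = 0.966675, sin θ = -0.256008 (intermediates below are computed at full precision and shown rounded to 5 d.p.)
v1: (-3,3) → rotate → (-2.13200,3.66805) → ×s → (-2.17109,3.73530) → (-2.17,3.74)
v2: (-1.5,-4.5) → rotate → (-2.60205,-3.96602) → ×s → (-2.64975,-4.03873) → (-2.65,-4.04)
v3: (0,-0.5) → rotate → (-0.12800,-0.48334) → ×s → (-0.13035,-0.49220) → (-0.13,-0.49)
v4: (-1.5,4) → rotate → (-0.42598,4.25071) → ×s → (-0.43379,4.32864) → (-0.43,4.33)

Cross-section at z=0.25: (-2.17,3.74) (-2.65,-4.04) (-0.13,-0.49) (-0.43,4.33)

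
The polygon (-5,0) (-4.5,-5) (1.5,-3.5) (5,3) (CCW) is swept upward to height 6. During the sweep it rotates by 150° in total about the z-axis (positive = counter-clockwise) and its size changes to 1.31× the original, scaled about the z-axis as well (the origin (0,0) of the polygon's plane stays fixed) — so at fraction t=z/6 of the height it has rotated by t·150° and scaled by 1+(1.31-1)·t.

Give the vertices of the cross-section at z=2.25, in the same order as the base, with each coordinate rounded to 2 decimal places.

Cross-section at z=2.25: (-3.10,-4.64) (1.85,-7.28) (4.18,-0.78) (0.32,6.50)

t = z/height = 2.25/6 = 0.375
s = 1 + (scale-1)·z/height = 1 + (1.31-1)·2.25/6 = 1.116250
θ = twist·z/height = 150°·2.25/6 = 56.2500° = 0.981748 rad
cos θ = 0.555570, sin θ = 0.831470 (intermediates below are computed at full precision and shown rounded to 5 d.p.)
v1: (-5,0) → rotate → (-2.77785,-4.15735) → ×s → (-3.10078,-4.64064) → (-3.10,-4.64)
v2: (-4.5,-5) → rotate → (1.65728,-6.51946) → ×s → (1.84994,-7.27735) → (1.85,-7.28)
v3: (1.5,-3.5) → rotate → (3.74350,-0.69729) → ×s → (4.17868,-0.77835) → (4.18,-0.78)
v4: (5,3) → rotate → (0.28344,5.82406) → ×s → (0.31639,6.50111) → (0.32,6.50)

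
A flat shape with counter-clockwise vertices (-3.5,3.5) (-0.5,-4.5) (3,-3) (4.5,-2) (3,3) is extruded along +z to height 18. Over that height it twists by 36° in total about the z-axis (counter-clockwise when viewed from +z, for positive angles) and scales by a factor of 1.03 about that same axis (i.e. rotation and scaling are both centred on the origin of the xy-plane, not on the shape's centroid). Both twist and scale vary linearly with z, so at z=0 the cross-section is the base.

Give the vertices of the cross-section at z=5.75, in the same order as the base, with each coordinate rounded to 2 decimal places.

t = z/height = 5.75/18 = 0.319444
s = 1 + (scale-1)·z/height = 1 + (1.03-1)·5.75/18 = 1.009583
θ = twist·z/height = 36°·5.75/18 = 11.5000° = 0.200713 rad
cos θ = 0.979925, sin θ = 0.199368 (intermediates below are computed at full precision and shown rounded to 5 d.p.)
v1: (-3.5,3.5) → rotate → (-4.12752,2.73195) → ×s → (-4.16708,2.75813) → (-4.17,2.76)
v2: (-0.5,-4.5) → rotate → (0.40719,-4.50935) → ×s → (0.41110,-4.55256) → (0.41,-4.55)
v3: (3,-3) → rotate → (3.53788,-2.34167) → ×s → (3.57178,-2.36411) → (3.57,-2.36)
v4: (4.5,-2) → rotate → (4.80840,-1.06269) → ×s → (4.85448,-1.07288) → (4.85,-1.07)
v5: (3,3) → rotate → (2.34167,3.53788) → ×s → (2.36411,3.57178) → (2.36,3.57)

Cross-section at z=5.75: (-4.17,2.76) (0.41,-4.55) (3.57,-2.36) (4.85,-1.07) (2.36,3.57)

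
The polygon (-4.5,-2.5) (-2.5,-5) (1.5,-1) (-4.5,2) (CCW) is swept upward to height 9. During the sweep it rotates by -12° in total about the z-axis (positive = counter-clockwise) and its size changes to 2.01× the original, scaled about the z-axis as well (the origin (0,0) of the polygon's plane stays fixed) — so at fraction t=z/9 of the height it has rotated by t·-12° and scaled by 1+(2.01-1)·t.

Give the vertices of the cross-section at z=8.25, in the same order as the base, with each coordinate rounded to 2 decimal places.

Cross-section at z=8.25: (-9.43,-3.07) (-6.56,-8.53) (2.47,-2.44) (-7.77,5.43)

t = z/height = 8.25/9 = 0.916667
s = 1 + (scale-1)·z/height = 1 + (2.01-1)·8.25/9 = 1.925833
θ = twist·z/height = -12°·8.25/9 = -11.0000° = -0.191986 rad
cos θ = 0.981627, sin θ = -0.190809 (intermediates below are computed at full precision and shown rounded to 5 d.p.)
v1: (-4.5,-2.5) → rotate → (-4.89434,-1.59543) → ×s → (-9.42569,-3.07253) → (-9.43,-3.07)
v2: (-2.5,-5) → rotate → (-3.40811,-4.43111) → ×s → (-6.56346,-8.53359) → (-6.56,-8.53)
v3: (1.5,-1) → rotate → (1.28163,-1.26784) → ×s → (2.46821,-2.44165) → (2.47,-2.44)
v4: (-4.5,2) → rotate → (-4.03570,2.82189) → ×s → (-7.77209,5.43450) → (-7.77,5.43)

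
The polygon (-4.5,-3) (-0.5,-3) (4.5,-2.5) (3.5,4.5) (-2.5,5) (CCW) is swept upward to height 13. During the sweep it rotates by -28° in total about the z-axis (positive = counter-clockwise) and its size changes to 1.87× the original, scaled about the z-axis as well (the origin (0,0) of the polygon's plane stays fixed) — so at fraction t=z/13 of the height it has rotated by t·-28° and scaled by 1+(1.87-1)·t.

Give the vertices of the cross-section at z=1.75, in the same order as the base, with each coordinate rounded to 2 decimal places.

Cross-section at z=1.75: (-5.24,-3.01) (-0.78,-3.31) (4.83,-3.12) (4.23,4.76) (-2.42,5.76)

t = z/height = 1.75/13 = 0.134615
s = 1 + (scale-1)·z/height = 1 + (1.87-1)·1.75/13 = 1.117115
θ = twist·z/height = -28°·1.75/13 = -3.7692° = -0.065785 rad
cos θ = 0.997837, sin θ = -0.065738 (intermediates below are computed at full precision and shown rounded to 5 d.p.)
v1: (-4.5,-3) → rotate → (-4.68748,-2.69769) → ×s → (-5.23646,-3.01363) → (-5.24,-3.01)
v2: (-0.5,-3) → rotate → (-0.69613,-2.96064) → ×s → (-0.77766,-3.30738) → (-0.78,-3.31)
v3: (4.5,-2.5) → rotate → (4.32592,-2.79041) → ×s → (4.83255,-3.11721) → (4.83,-3.12)
v4: (3.5,4.5) → rotate → (3.78825,4.26018) → ×s → (4.23191,4.75912) → (4.23,4.76)
v5: (-2.5,5) → rotate → (-2.16590,5.15353) → ×s → (-2.41956,5.75709) → (-2.42,5.76)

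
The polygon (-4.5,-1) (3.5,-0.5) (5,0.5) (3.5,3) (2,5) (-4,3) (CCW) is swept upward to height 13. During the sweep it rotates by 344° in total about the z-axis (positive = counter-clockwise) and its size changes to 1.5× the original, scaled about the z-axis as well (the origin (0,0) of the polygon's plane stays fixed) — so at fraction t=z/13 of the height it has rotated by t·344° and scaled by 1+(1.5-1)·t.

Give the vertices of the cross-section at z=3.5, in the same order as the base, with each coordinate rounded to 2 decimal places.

Cross-section at z=3.5: (1.37,-5.05) (0.39,3.99) (-0.83,5.64) (-3.58,3.81) (-5.77,2.01) (-3.19,-4.69)

t = z/height = 3.5/13 = 0.269231
s = 1 + (scale-1)·z/height = 1 + (1.5-1)·3.5/13 = 1.134615
θ = twist·z/height = 344°·3.5/13 = 92.6154° = 1.616443 rad
cos θ = -0.045631, sin θ = 0.998958 (intermediates below are computed at full precision and shown rounded to 5 d.p.)
v1: (-4.5,-1) → rotate → (1.20430,-4.44968) → ×s → (1.36642,-5.04868) → (1.37,-5.05)
v2: (3.5,-0.5) → rotate → (0.33977,3.51917) → ×s → (0.38551,3.99290) → (0.39,3.99)
v3: (5,0.5) → rotate → (-0.72764,4.97198) → ×s → (-0.82559,5.64128) → (-0.83,5.64)
v4: (3.5,3) → rotate → (-3.15658,3.35946) → ×s → (-3.58151,3.81170) → (-3.58,3.81)
v5: (2,5) → rotate → (-5.08605,1.76976) → ×s → (-5.77072,2.00800) → (-5.77,2.01)
v6: (-4,3) → rotate → (-2.81435,-4.13273) → ×s → (-3.19321,-4.68906) → (-3.19,-4.69)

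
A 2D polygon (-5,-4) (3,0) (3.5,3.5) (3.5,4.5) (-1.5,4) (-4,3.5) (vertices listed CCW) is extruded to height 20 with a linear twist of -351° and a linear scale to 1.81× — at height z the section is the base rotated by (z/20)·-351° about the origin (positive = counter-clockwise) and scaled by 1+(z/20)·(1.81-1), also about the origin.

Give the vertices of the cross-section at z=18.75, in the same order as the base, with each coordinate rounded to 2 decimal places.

Cross-section at z=18.75: (-3.93,-10.56) (4.53,2.71) (2.12,8.45) (1.21,9.96) (-5.88,4.68) (-9.20,1.66)

t = z/height = 18.75/20 = 0.9375
s = 1 + (scale-1)·z/height = 1 + (1.81-1)·18.75/20 = 1.759375
θ = twist·z/height = -351°·18.75/20 = -329.0625° = -5.743224 rad
cos θ = 0.857729, sin θ = 0.514103 (intermediates below are computed at full precision and shown rounded to 5 d.p.)
v1: (-5,-4) → rotate → (-2.23223,-6.00143) → ×s → (-3.92733,-10.55876) → (-3.93,-10.56)
v2: (3,0) → rotate → (2.57319,1.54231) → ×s → (4.52720,2.71350) → (4.53,2.71)
v3: (3.5,3.5) → rotate → (1.20269,4.80141) → ×s → (2.11598,8.44748) → (2.12,8.45)
v4: (3.5,4.5) → rotate → (0.68859,5.65914) → ×s → (1.21148,9.95655) → (1.21,9.96)
v5: (-1.5,4) → rotate → (-3.34300,2.65976) → ×s → (-5.88160,4.67952) → (-5.88,4.68)
v6: (-4,3.5) → rotate → (-5.23027,0.94564) → ×s → (-9.20201,1.66373) → (-9.20,1.66)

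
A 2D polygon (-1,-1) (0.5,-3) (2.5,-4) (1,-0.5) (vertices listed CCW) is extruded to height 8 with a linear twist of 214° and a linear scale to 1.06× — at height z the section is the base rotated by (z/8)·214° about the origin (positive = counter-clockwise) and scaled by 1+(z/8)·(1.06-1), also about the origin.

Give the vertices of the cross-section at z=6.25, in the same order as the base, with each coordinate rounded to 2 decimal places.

Cross-section at z=6.25: (1.25,0.79) (0.19,3.18) (-1.62,4.66) (-0.90,0.74)

t = z/height = 6.25/8 = 0.78125
s = 1 + (scale-1)·z/height = 1 + (1.06-1)·6.25/8 = 1.046875
θ = twist·z/height = 214°·6.25/8 = 167.1875° = 2.917972 rad
cos θ = -0.975101, sin θ = 0.221761 (intermediates below are computed at full precision and shown rounded to 5 d.p.)
v1: (-1,-1) → rotate → (1.19686,0.75334) → ×s → (1.25297,0.78865) → (1.25,0.79)
v2: (0.5,-3) → rotate → (0.17773,3.03618) → ×s → (0.18606,3.17850) → (0.19,3.18)
v3: (2.5,-4) → rotate → (-1.55071,4.45481) → ×s → (-1.62340,4.66363) → (-1.62,4.66)
v4: (1,-0.5) → rotate → (-0.86422,0.70931) → ×s → (-0.90473,0.74256) → (-0.90,0.74)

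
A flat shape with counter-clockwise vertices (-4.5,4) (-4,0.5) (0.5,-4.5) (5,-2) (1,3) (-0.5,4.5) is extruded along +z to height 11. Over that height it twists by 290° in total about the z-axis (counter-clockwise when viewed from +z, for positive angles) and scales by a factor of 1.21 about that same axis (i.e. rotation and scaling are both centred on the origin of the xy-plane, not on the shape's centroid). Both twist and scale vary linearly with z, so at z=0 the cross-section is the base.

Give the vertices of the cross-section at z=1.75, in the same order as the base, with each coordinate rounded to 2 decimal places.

Cross-section at z=1.75: (-6.20,-0.49) (-3.24,-2.62) (3.71,-2.85) (5.07,2.29) (-1.52,2.89) (-3.71,2.85)

t = z/height = 1.75/11 = 0.159091
s = 1 + (scale-1)·z/height = 1 + (1.21-1)·1.75/11 = 1.033409
θ = twist·z/height = 290°·1.75/11 = 46.1364° = 0.805231 rad
cos θ = 0.692944, sin θ = 0.720991 (intermediates below are computed at full precision and shown rounded to 5 d.p.)
v1: (-4.5,4) → rotate → (-6.00221,-0.47268) → ×s → (-6.20274,-0.48847) → (-6.20,-0.49)
v2: (-4,0.5) → rotate → (-3.13227,-2.53749) → ×s → (-3.23692,-2.62227) → (-3.24,-2.62)
v3: (0.5,-4.5) → rotate → (3.59093,-2.75775) → ×s → (3.71090,-2.84989) → (3.71,-2.85)
v4: (5,-2) → rotate → (4.90670,2.21907) → ×s → (5.07063,2.29320) → (5.07,2.29)
v5: (1,3) → rotate → (-1.47003,2.79982) → ×s → (-1.51914,2.89336) → (-1.52,2.89)
v6: (-0.5,4.5) → rotate → (-3.59093,2.75775) → ×s → (-3.71090,2.84989) → (-3.71,2.85)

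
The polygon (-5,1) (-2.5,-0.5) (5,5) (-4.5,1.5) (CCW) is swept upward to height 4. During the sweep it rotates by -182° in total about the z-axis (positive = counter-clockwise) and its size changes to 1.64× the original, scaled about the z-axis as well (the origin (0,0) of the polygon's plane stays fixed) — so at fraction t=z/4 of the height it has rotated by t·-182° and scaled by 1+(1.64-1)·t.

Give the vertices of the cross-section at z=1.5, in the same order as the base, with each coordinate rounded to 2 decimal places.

Cross-section at z=1.5: (-1.15,6.22) (-1.72,2.65) (8.06,-3.46) (-0.34,5.87)

t = z/height = 1.5/4 = 0.375
s = 1 + (scale-1)·z/height = 1 + (1.64-1)·1.5/4 = 1.240000
θ = twist·z/height = -182°·1.5/4 = -68.2500° = -1.191187 rad
cos θ = 0.370557, sin θ = -0.928810 (intermediates below are computed at full precision and shown rounded to 5 d.p.)
v1: (-5,1) → rotate → (-0.92398,5.01461) → ×s → (-1.14573,6.21811) → (-1.15,6.22)
v2: (-2.5,-0.5) → rotate → (-1.39080,2.13675) → ×s → (-1.72459,2.64956) → (-1.72,2.65)
v3: (5,5) → rotate → (6.49683,-2.79126) → ×s → (8.05608,-3.46116) → (8.06,-3.46)
v4: (-4.5,1.5) → rotate → (-0.27429,4.73548) → ×s → (-0.34012,5.87199) → (-0.34,5.87)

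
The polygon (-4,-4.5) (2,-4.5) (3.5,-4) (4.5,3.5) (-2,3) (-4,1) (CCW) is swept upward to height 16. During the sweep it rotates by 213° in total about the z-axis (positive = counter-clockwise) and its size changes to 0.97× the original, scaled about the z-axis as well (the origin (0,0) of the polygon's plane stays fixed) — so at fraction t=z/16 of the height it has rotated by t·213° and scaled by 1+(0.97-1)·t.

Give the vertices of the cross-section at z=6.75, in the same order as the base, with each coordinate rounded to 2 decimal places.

t = z/height = 6.75/16 = 0.421875
s = 1 + (scale-1)·z/height = 1 + (0.97-1)·6.75/16 = 0.987344
θ = twist·z/height = 213°·6.75/16 = 89.8594° = 1.568342 rad
cos θ = 0.002454, sin θ = 0.999997 (intermediates below are computed at full precision and shown rounded to 5 d.p.)
v1: (-4,-4.5) → rotate → (4.49017,-4.01103) → ×s → (4.43334,-3.96027) → (4.43,-3.96)
v2: (2,-4.5) → rotate → (4.50490,1.98895) → ×s → (4.44788,1.96378) → (4.45,1.96)
v3: (3.5,-4) → rotate → (4.00858,3.49017) → ×s → (3.95784,3.44600) → (3.96,3.45)
v4: (4.5,3.5) → rotate → (-3.48894,4.50858) → ×s → (-3.44479,4.45152) → (-3.44,4.45)
v5: (-2,3) → rotate → (-3.00490,-1.99263) → ×s → (-2.96687,-1.96741) → (-2.97,-1.97)
v6: (-4,1) → rotate → (-1.00981,-3.99753) → ×s → (-0.99703,-3.94694) → (-1.00,-3.95)

Cross-section at z=6.75: (4.43,-3.96) (4.45,1.96) (3.96,3.45) (-3.44,4.45) (-2.97,-1.97) (-1.00,-3.95)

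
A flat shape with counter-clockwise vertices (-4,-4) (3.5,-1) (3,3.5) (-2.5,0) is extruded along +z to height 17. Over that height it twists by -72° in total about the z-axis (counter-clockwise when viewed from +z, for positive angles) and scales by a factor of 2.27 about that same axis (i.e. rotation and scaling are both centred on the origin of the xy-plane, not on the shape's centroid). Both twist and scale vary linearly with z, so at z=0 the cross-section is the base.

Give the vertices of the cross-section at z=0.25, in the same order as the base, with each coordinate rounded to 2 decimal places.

Cross-section at z=0.25: (-4.15,-4.00) (3.55,-1.08) (3.12,3.51) (-2.55,0.05)

t = z/height = 0.25/17 = 0.0147059
s = 1 + (scale-1)·z/height = 1 + (2.27-1)·0.25/17 = 1.018676
θ = twist·z/height = -72°·0.25/17 = -1.0588° = -0.018480 rad
cos θ = 0.999829, sin θ = -0.018479 (intermediates below are computed at full precision and shown rounded to 5 d.p.)
v1: (-4,-4) → rotate → (-4.07323,-3.92540) → ×s → (-4.14931,-3.99871) → (-4.15,-4.00)
v2: (3.5,-1) → rotate → (3.48092,-1.06451) → ×s → (3.54593,-1.08439) → (3.55,-1.08)
v3: (3,3.5) → rotate → (3.06416,3.44397) → ×s → (3.12139,3.50829) → (3.12,3.51)
v4: (-2.5,0) → rotate → (-2.49957,0.04620) → ×s → (-2.54626,0.04706) → (-2.55,0.05)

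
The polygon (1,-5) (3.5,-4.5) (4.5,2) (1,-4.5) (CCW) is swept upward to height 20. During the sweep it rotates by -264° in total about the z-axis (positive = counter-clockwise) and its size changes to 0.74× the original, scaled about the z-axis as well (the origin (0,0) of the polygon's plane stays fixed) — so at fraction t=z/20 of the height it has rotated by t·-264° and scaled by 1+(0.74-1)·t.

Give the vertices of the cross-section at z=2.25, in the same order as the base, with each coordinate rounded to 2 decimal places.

Cross-section at z=2.25: (-1.56,-4.70) (0.79,-5.48) (4.76,-0.48) (-1.32,-4.28)

t = z/height = 2.25/20 = 0.1125
s = 1 + (scale-1)·z/height = 1 + (0.74-1)·2.25/20 = 0.970750
θ = twist·z/height = -264°·2.25/20 = -29.7000° = -0.518363 rad
cos θ = 0.868632, sin θ = -0.495459 (intermediates below are computed at full precision and shown rounded to 5 d.p.)
v1: (1,-5) → rotate → (-1.60866,-4.83862) → ×s → (-1.56161,-4.69709) → (-1.56,-4.70)
v2: (3.5,-4.5) → rotate → (0.81065,-5.64295) → ×s → (0.78693,-5.47789) → (0.79,-5.48)
v3: (4.5,2) → rotate → (4.89976,-0.49230) → ×s → (4.75644,-0.47790) → (4.76,-0.48)
v4: (1,-4.5) → rotate → (-1.36093,-4.40430) → ×s → (-1.32113,-4.27547) → (-1.32,-4.28)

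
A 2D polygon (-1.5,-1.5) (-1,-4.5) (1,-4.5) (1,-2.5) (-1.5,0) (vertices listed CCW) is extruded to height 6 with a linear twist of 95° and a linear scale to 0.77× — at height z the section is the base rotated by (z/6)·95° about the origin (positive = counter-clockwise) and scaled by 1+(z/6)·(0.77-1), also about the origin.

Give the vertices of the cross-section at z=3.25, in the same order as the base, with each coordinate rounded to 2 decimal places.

t = z/height = 3.25/6 = 0.541667
s = 1 + (scale-1)·z/height = 1 + (0.77-1)·3.25/6 = 0.875417
θ = twist·z/height = 95°·3.25/6 = 51.4583° = 0.898117 rad
cos θ = 0.623084, sin θ = 0.782155 (intermediates below are computed at full precision and shown rounded to 5 d.p.)
v1: (-1.5,-1.5) → rotate → (0.23861,-2.10786) → ×s → (0.20888,-1.84525) → (0.21,-1.85)
v2: (-1,-4.5) → rotate → (2.89661,-3.58603) → ×s → (2.53575,-3.13927) → (2.54,-3.14)
v3: (1,-4.5) → rotate → (4.14278,-2.02172) → ×s → (3.62666,-1.76985) → (3.63,-1.77)
v4: (1,-2.5) → rotate → (2.57847,-0.77555) → ×s → (2.25724,-0.67893) → (2.26,-0.68)
v5: (-1.5,0) → rotate → (-0.93463,-1.17323) → ×s → (-0.81819,-1.02707) → (-0.82,-1.03)

Cross-section at z=3.25: (0.21,-1.85) (2.54,-3.14) (3.63,-1.77) (2.26,-0.68) (-0.82,-1.03)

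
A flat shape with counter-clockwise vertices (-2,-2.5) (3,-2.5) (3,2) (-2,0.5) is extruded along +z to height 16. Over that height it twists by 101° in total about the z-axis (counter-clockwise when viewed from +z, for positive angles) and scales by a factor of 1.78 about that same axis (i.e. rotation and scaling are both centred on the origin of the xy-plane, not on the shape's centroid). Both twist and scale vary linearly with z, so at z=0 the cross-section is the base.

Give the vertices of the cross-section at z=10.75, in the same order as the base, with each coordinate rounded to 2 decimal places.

Cross-section at z=10.75: (2.38,-4.26) (5.25,2.80) (-1.10,5.38) (-1.85,-2.54)

t = z/height = 10.75/16 = 0.671875
s = 1 + (scale-1)·z/height = 1 + (1.78-1)·10.75/16 = 1.524063
θ = twist·z/height = 101°·10.75/16 = 67.8594° = 1.184370 rad
cos θ = 0.376881, sin θ = 0.926262 (intermediates below are computed at full precision and shown rounded to 5 d.p.)
v1: (-2,-2.5) → rotate → (1.56189,-2.79473) → ×s → (2.38042,-4.25934) → (2.38,-4.26)
v2: (3,-2.5) → rotate → (3.44630,1.83658) → ×s → (5.25237,2.79907) → (5.25,2.80)
v3: (3,2) → rotate → (-0.72188,3.53255) → ×s → (-1.10019,5.38382) → (-1.10,5.38)
v4: (-2,0.5) → rotate → (-1.21689,-1.66408) → ×s → (-1.85462,-2.53617) → (-1.85,-2.54)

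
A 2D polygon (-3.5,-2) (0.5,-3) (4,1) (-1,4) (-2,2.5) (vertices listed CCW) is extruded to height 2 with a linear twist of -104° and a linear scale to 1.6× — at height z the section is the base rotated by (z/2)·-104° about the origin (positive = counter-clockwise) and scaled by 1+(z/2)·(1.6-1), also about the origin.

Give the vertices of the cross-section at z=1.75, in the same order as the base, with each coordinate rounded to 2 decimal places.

Cross-section at z=1.75: (-2.96,5.39) (-4.59,-0.68) (1.42,-6.13) (6.13,1.42) (3.87,2.98)

t = z/height = 1.75/2 = 0.875
s = 1 + (scale-1)·z/height = 1 + (1.6-1)·1.75/2 = 1.525000
θ = twist·z/height = -104°·1.75/2 = -91.0000° = -1.588250 rad
cos θ = -0.017452, sin θ = -0.999848 (intermediates below are computed at full precision and shown rounded to 5 d.p.)
v1: (-3.5,-2) → rotate → (-1.93861,3.53437) → ×s → (-2.95638,5.38992) → (-2.96,5.39)
v2: (0.5,-3) → rotate → (-3.00827,-0.44757) → ×s → (-4.58761,-0.68254) → (-4.59,-0.68)
v3: (4,1) → rotate → (0.93004,-4.01684) → ×s → (1.41831,-6.12569) → (1.42,-6.13)
v4: (-1,4) → rotate → (4.01684,0.93004) → ×s → (6.12569,1.41831) → (6.13,1.42)
v5: (-2,2.5) → rotate → (2.53452,1.95606) → ×s → (3.86515,2.98300) → (3.87,2.98)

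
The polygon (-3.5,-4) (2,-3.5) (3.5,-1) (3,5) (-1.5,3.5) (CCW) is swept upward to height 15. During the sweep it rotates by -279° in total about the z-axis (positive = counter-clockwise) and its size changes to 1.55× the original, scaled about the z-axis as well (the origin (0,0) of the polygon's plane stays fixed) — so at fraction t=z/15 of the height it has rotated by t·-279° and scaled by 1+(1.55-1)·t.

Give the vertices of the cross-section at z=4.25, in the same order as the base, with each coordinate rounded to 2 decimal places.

Cross-section at z=4.25: (-5.31,3.09) (-3.53,-3.04) (-0.37,-4.19) (6.33,-2.31) (3.64,2.47)

t = z/height = 4.25/15 = 0.283333
s = 1 + (scale-1)·z/height = 1 + (1.55-1)·4.25/15 = 1.155833
θ = twist·z/height = -279°·4.25/15 = -79.0500° = -1.379683 rad
cos θ = 0.189952, sin θ = -0.981793 (intermediates below are computed at full precision and shown rounded to 5 d.p.)
v1: (-3.5,-4) → rotate → (-4.59201,2.67647) → ×s → (-5.30759,3.09355) → (-5.31,3.09)
v2: (2,-3.5) → rotate → (-3.05637,-2.62842) → ×s → (-3.53266,-3.03802) → (-3.53,-3.04)
v3: (3.5,-1) → rotate → (-0.31696,-3.62623) → ×s → (-0.36635,-4.19132) → (-0.37,-4.19)
v4: (3,5) → rotate → (5.47882,-1.99562) → ×s → (6.33261,-2.30660) → (6.33,-2.31)
v5: (-1.5,3.5) → rotate → (3.15135,2.13752) → ×s → (3.64243,2.47062) → (3.64,2.47)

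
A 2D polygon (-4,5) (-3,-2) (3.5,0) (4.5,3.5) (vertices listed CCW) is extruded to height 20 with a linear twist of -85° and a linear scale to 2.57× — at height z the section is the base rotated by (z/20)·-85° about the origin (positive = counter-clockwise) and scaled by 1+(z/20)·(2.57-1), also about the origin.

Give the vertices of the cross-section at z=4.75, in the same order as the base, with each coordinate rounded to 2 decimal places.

t = z/height = 4.75/20 = 0.2375
s = 1 + (scale-1)·z/height = 1 + (2.57-1)·4.75/20 = 1.372875
θ = twist·z/height = -85°·4.75/20 = -20.1875° = -0.352338 rad
cos θ = 0.938568, sin θ = -0.345093 (intermediates below are computed at full precision and shown rounded to 5 d.p.)
v1: (-4,5) → rotate → (-2.02881,6.07322) → ×s → (-2.78530,8.33777) → (-2.79,8.34)
v2: (-3,-2) → rotate → (-3.50589,-0.84186) → ×s → (-4.81315,-1.15576) → (-4.81,-1.16)
v3: (3.5,0) → rotate → (3.28499,-1.20783) → ×s → (4.50988,-1.65820) → (4.51,-1.66)
v4: (4.5,3.5) → rotate → (5.43138,1.73207) → ×s → (7.45661,2.37791) → (7.46,2.38)

Cross-section at z=4.75: (-2.79,8.34) (-4.81,-1.16) (4.51,-1.66) (7.46,2.38)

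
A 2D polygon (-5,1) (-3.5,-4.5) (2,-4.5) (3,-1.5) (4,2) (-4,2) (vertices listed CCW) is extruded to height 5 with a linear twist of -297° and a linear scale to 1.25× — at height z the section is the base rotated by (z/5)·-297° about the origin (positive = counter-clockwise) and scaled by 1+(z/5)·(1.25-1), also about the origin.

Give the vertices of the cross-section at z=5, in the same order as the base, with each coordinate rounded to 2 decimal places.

Cross-section at z=5: (-3.95,-5.00) (3.03,-6.45) (6.15,-0.33) (3.37,2.49) (0.04,5.59) (-4.50,-3.32)

t = z/height = 5/5 = 1
s = 1 + (scale-1)·z/height = 1 + (1.25-1)·5/5 = 1.250000
θ = twist·z/height = -297°·5/5 = -297.0000° = -5.183628 rad
cos θ = 0.453990, sin θ = 0.891007 (intermediates below are computed at full precision and shown rounded to 5 d.p.)
v1: (-5,1) → rotate → (-3.16096,-4.00104) → ×s → (-3.95120,-5.00130) → (-3.95,-5.00)
v2: (-3.5,-4.5) → rotate → (2.42056,-5.16148) → ×s → (3.02570,-6.45185) → (3.03,-6.45)
v3: (2,-4.5) → rotate → (4.91751,-0.26094) → ×s → (6.14689,-0.32618) → (6.15,-0.33)
v4: (3,-1.5) → rotate → (2.69848,1.99203) → ×s → (3.37310,2.49004) → (3.37,2.49)
v5: (4,2) → rotate → (0.03395,4.47201) → ×s → (0.04244,5.59001) → (0.04,5.59)
v6: (-4,2) → rotate → (-3.59798,-2.65605) → ×s → (-4.49747,-3.32006) → (-4.50,-3.32)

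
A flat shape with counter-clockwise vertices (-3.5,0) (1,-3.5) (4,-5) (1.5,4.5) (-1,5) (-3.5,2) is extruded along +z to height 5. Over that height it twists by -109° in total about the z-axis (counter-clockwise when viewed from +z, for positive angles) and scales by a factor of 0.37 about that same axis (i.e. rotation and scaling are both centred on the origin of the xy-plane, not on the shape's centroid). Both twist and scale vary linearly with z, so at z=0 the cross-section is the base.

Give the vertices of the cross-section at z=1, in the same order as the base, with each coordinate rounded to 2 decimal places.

t = z/height = 1/5 = 0.2
s = 1 + (scale-1)·z/height = 1 + (0.37-1)·1/5 = 0.874000
θ = twist·z/height = -109°·1/5 = -21.8000° = -0.380482 rad
cos θ = 0.928486, sin θ = -0.371368 (intermediates below are computed at full precision and shown rounded to 5 d.p.)
v1: (-3.5,0) → rotate → (-3.24970,1.29979) → ×s → (-2.84024,1.13601) → (-2.84,1.14)
v2: (1,-3.5) → rotate → (-0.37130,-3.62107) → ×s → (-0.32452,-3.16481) → (-0.32,-3.16)
v3: (4,-5) → rotate → (1.85710,-6.12790) → ×s → (1.62311,-5.35579) → (1.62,-5.36)
v4: (1.5,4.5) → rotate → (3.06388,3.62113) → ×s → (2.67783,3.16487) → (2.68,3.16)
v5: (-1,5) → rotate → (0.92835,5.01380) → ×s → (0.81138,4.38206) → (0.81,4.38)
v6: (-3.5,2) → rotate → (-2.50696,3.15676) → ×s → (-2.19109,2.75901) → (-2.19,2.76)

Cross-section at z=1: (-2.84,1.14) (-0.32,-3.16) (1.62,-5.36) (2.68,3.16) (0.81,4.38) (-2.19,2.76)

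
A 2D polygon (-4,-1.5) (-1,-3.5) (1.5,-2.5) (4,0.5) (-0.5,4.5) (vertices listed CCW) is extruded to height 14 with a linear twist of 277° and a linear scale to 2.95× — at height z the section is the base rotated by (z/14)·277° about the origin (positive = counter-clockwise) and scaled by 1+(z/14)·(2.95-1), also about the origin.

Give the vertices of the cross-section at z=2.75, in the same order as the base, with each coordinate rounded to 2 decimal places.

Cross-section at z=2.75: (-1.53,-5.71) (3.13,-3.94) (4.02,-0.33) (2.66,4.90) (-5.46,3.06)

t = z/height = 2.75/14 = 0.196429
s = 1 + (scale-1)·z/height = 1 + (2.95-1)·2.75/14 = 1.383036
θ = twist·z/height = 277°·2.75/14 = 54.4107° = 0.949646 rad
cos θ = 0.581971, sin θ = 0.813210 (intermediates below are computed at full precision and shown rounded to 5 d.p.)
v1: (-4,-1.5) → rotate → (-1.10807,-4.12579) → ×s → (-1.53250,-5.70612) → (-1.53,-5.71)
v2: (-1,-3.5) → rotate → (2.26426,-2.85011) → ×s → (3.13156,-3.94180) → (3.13,-3.94)
v3: (1.5,-2.5) → rotate → (2.90598,-0.23511) → ×s → (4.01907,-0.32517) → (4.02,-0.33)
v4: (4,0.5) → rotate → (1.92128,3.54382) → ×s → (2.65720,4.90123) → (2.66,4.90)
v5: (-0.5,4.5) → rotate → (-3.95043,2.21226) → ×s → (-5.46358,3.05964) → (-5.46,3.06)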